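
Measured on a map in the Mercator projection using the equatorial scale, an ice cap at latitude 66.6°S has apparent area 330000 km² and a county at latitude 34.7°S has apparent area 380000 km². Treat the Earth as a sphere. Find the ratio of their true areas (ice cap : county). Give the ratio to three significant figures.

0.203

Since Mercator area scale is 1/cos²φ, the true area equals the apparent area multiplied by cos²φ.
True area of ice cap: 330000 × cos²(66.6°) = 330000 × 0.1577 = 52050 km².
True area of county: 380000 × cos²(34.7°) = 380000 × 0.6759 = 256800 km².
Ratio = 52050 / 256800 ≈ 0.203.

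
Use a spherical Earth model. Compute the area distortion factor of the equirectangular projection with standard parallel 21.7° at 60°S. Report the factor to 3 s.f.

The equidistant cylindrical projection with φ₀ = 21.7° has h = 1 (meridians true) and k = cos φ₀ / cos φ along parallels.
Areal scale = h·k = 1 × cos φ₀ / cos φ; at 60°, h = 1.000, k = 1.858, so h·k = 1.858.

1.86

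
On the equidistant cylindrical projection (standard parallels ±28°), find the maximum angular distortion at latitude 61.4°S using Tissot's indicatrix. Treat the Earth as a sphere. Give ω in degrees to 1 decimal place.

34.5°

In the equirectangular projection with standard parallel φ₀ = 28° (x = Rλ cos φ₀, y = Rφ), meridians are true-scale (h = 1) and the parallel scale is k = cos φ₀ / cos φ.
At 61.4°: h = 1.000, k = 1.845; principal scales a = 1.845, b = 1.000.
sin(ω/2) = (a − b)/(a + b) = 0.8445/2.845 = 0.2969, so ω = 2 arcsin(0.2969) ≈ 34.5°.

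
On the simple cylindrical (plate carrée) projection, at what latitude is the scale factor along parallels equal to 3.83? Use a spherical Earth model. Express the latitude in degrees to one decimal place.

74.9°

Plate carrée: h = 1, k = sec φ along parallels.
sec φ = 3.83  ⇒  cos φ = 0.2611  ⇒  φ ≈ 74.9°.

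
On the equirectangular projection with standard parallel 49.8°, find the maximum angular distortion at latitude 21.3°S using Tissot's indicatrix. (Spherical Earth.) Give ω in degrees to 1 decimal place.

20.9°

The equidistant cylindrical projection with φ₀ = 49.8° has h = 1 (meridians true) and k = cos φ₀ / cos φ along parallels.
At 21.3°: h = 1.000, k = 0.6928; principal scales a = 1.000, b = 0.6928.
sin(ω/2) = (a − b)/(a + b) = 0.3072/1.693 = 0.1815, so ω = 2 arcsin(0.1815) ≈ 20.9°.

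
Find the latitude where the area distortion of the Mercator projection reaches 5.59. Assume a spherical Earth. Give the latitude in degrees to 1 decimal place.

65.0°

Mercator areal scale is sec²φ.
sec²φ = 5.59  ⇒  cos²φ = 0.1789  ⇒  cos φ = 0.4230.
φ = arccos(0.4230) ≈ 65.0°.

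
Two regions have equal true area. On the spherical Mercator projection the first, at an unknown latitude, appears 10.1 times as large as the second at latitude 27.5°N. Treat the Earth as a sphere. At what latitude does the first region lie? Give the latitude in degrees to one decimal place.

On Mercator, (apparent₁)/(apparent₂) = sec²φ₁ / sec²φ₂ when true areas are equal.
cos²φ₂ / cos²φ₁ = 10.1  ⇒  cos φ₁ = cos 27.5° / √10.1 = 0.8870/3.178 = 0.2791.
φ₁ = arccos(0.2791) ≈ 73.8°.

73.8°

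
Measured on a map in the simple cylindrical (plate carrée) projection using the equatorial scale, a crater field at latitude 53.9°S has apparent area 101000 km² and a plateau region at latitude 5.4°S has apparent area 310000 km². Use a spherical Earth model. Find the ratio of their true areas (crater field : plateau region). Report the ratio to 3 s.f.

On the plate carrée, areal scale = h·k = 1 × sec φ, so true area = apparent × cos φ.
True area of crater field: 101000 × cos(53.9°) = 101000 × 0.5892 = 59510 km².
True area of plateau region: 310000 × cos(5.4°) = 310000 × 0.9956 = 308600 km².
Ratio = 59510 / 308600 ≈ 0.193.

0.193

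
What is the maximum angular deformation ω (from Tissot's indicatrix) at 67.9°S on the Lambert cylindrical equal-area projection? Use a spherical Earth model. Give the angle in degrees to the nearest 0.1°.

97.5°

The Lambert cylindrical equal-area projection is the cylindrical equal-area projection with its standard parallel at the equator (φ₀ = 0). For cylindrical equal-area with standard parallel φ₀, h = cos φ / cos φ₀ and k = cos φ₀ / cos φ, so h·k = 1.
At 67.9°: h = 0.3762, k = 2.658; principal scales a = 2.658, b = 0.3762.
sin(ω/2) = (a − b)/(a + b) = 2.282/3.034 = 0.7520, so ω = 2 arcsin(0.7520) ≈ 97.5°.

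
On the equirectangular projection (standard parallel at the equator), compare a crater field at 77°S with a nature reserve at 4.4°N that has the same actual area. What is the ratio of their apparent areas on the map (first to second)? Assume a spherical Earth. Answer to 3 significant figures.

In the plate carrée (x = Rλ, y = Rφ), meridians are true-scale (h = 1) and parallels are stretched by k = sec φ.
Areal scale at 77°: h·k = 1.000 × 4.445 = 4.445.
Areal scale at 4.4°: h·k = 1.000 × 1.003 = 1.003.
Ratio = 4.445/1.003 ≈ 4.43.

4.43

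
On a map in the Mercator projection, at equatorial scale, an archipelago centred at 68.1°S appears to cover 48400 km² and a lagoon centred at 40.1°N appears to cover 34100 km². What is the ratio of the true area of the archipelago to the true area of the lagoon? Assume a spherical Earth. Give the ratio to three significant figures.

0.337

On Mercator the areal scale is sec²φ, so true area = apparent × cos²φ.
True area of archipelago: 48400 × cos²(68.1°) = 48400 × 0.1391 = 6733 km².
True area of lagoon: 34100 × cos²(40.1°) = 34100 × 0.5851 = 19950 km².
Ratio = 6733 / 19950 ≈ 0.337.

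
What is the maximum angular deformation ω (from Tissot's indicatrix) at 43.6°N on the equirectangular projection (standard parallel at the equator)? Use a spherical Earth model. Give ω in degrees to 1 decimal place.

Plate carrée maps x = Rλ, y = Rφ. The meridian scale is h = 1 and the parallel scale is k = 1/cos φ = sec φ.
At 43.6°: h = 1.000, k = 1.381; principal scales a = 1.381, b = 1.000.
sin(ω/2) = (a − b)/(a + b) = 0.3809/2.381 = 0.1600, so ω = 2 arcsin(0.1600) ≈ 18.4°.

18.4°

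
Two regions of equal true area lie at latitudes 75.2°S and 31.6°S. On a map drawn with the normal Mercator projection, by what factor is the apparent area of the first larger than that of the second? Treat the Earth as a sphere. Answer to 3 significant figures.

11.1

Mercator areal scale is sec²φ.
At 75.2°: sec²(75.2°) = 1/0.2554² = 15.33.
At 31.6°: sec²(31.6°) = 1/0.8517² = 1.378.
Ratio = 15.33/1.378 = cos²(31.6°)/cos²(75.2°) ≈ 11.1.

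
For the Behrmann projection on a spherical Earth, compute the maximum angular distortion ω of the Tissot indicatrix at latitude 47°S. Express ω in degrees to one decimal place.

The Behrmann projection is cylindrical equal-area with φ₀ = 30°. A cylindrical equal-area projection with standard parallel φ₀ has meridian scale h = cos φ / cos φ₀ and parallel scale k = cos φ₀ / cos φ (so areas are preserved, h·k = 1).
At 47°: h = 0.7875, k = 1.270; principal scales a = 1.270, b = 0.7875.
sin(ω/2) = (a − b)/(a + b) = 0.4823/2.057 = 0.2344, so ω = 2 arcsin(0.2344) ≈ 27.1°.

27.1°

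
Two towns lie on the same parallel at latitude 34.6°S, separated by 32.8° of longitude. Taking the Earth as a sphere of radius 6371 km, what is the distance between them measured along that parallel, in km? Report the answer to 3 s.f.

Arc length along a parallel = R cos φ · Δλ (with Δλ in radians).
= 6371 × cos 34.6° × (32.8° × π/180) = 6371 × 0.8231 × 0.5725 ≈ 3000 km.

3000 km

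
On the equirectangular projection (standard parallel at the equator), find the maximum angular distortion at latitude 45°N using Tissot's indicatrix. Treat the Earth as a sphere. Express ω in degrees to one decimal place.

19.8°

For the equirectangular projection with φ₀ = 0 (plate carrée), h = 1 along meridians and k = sec φ along parallels.
At 45°: h = 1.000, k = 1.414; principal scales a = 1.414, b = 1.000.
sin(ω/2) = (a − b)/(a + b) = 0.4142/2.414 = 0.1716, so ω = 2 arcsin(0.1716) ≈ 19.8°.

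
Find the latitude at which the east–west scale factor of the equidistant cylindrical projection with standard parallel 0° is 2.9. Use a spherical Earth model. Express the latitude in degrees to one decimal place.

69.8°

Plate carrée: h = 1, k = sec φ along parallels.
sec φ = 2.9  ⇒  cos φ = 0.3448  ⇒  φ ≈ 69.8°.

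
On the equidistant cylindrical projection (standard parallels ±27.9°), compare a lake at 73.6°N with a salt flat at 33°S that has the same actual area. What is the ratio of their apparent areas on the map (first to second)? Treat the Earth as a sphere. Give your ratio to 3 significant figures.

In the equirectangular projection with standard parallel φ₀ = 27.9° (x = Rλ cos φ₀, y = Rφ), meridians are true-scale (h = 1) and the parallel scale is k = cos φ₀ / cos φ.
Areal scale at 73.6°: h·k = 1.000 × 3.130 = 3.130.
Areal scale at 33°: h·k = 1.000 × 1.054 = 1.054.
Ratio = 3.130/1.054 ≈ 2.97.

2.97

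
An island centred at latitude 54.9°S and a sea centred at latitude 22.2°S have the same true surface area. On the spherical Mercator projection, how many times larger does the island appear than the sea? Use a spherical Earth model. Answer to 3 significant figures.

2.59

Mercator areal scale is sec²φ.
At 54.9°: sec²(54.9°) = 1/0.5750² = 3.025.
At 22.2°: sec²(22.2°) = 1/0.9259² = 1.167.
Ratio = 3.025/1.167 = cos²(22.2°)/cos²(54.9°) ≈ 2.59.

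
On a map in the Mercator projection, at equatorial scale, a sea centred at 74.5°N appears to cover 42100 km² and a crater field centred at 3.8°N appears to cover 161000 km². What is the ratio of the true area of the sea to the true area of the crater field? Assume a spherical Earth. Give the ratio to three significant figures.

0.0188

Since Mercator area scale is 1/cos²φ, the true area equals the apparent area multiplied by cos²φ.
True area of sea: 42100 × cos²(74.5°) = 42100 × 0.07142 = 3007 km².
True area of crater field: 161000 × cos²(3.8°) = 161000 × 0.9956 = 160300 km².
Ratio = 3007 / 160300 ≈ 0.0188.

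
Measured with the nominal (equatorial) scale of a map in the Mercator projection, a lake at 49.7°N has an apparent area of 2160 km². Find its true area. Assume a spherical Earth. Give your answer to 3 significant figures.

904 km²

Mercator is conformal, so the point scale is isotropic: h = k = sec φ = 1/cos φ.
Areal scale = k² = sec²φ = 1/cos²(49.7°) = 1/0.6468² = 2.390.
True area = apparent / (areal scale) = 2160 / 2.390 ≈ 904 km².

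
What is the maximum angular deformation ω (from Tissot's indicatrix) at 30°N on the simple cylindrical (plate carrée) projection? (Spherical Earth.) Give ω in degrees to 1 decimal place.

In the plate carrée (x = Rλ, y = Rφ), meridians are true-scale (h = 1) and parallels are stretched by k = sec φ.
At 30°: h = 1.000, k = 1.155; principal scales a = 1.155, b = 1.000.
sin(ω/2) = (a − b)/(a + b) = 0.1547/2.155 = 0.07180, so ω = 2 arcsin(0.07180) ≈ 8.2°.

8.2°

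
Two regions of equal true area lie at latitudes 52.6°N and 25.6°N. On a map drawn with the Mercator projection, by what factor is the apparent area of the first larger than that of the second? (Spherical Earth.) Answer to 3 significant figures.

2.20

On Mercator, area is exaggerated by sec²φ = 1/cos²φ.
At 52.6°: sec²(52.6°) = 1/0.6074² = 2.711.
At 25.6°: sec²(25.6°) = 1/0.9018² = 1.230.
Ratio = 2.711/1.230 = cos²(25.6°)/cos²(52.6°) ≈ 2.20.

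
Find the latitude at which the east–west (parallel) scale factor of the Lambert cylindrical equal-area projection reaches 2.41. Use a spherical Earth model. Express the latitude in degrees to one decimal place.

65.5°

The Lambert cylindrical equal-area projection is the cylindrical equal-area projection with its standard parallel at the equator (φ₀ = 0). A cylindrical equal-area projection with standard parallel φ₀ has meridian scale h = cos φ / cos φ₀ and parallel scale k = cos φ₀ / cos φ (so areas are preserved, h·k = 1).
k = cos φ₀ / cos φ = 2.41  ⇒  cos φ = cos 0° / 2.41 = 0.4149.
φ = arccos(0.4149) ≈ 65.5°.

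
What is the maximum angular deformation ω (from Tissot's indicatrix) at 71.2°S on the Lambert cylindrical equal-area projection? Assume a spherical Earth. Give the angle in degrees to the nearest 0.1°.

108.6°

The Lambert cylindrical equal-area projection is the cylindrical equal-area projection with its standard parallel at the equator (φ₀ = 0). Cylindrical equal-area (φ₀ = 0°): h = cos φ / cos 0° along meridians, k = cos 0° / cos φ along parallels; h·k = 1.
At 71.2°: h = 0.3223, k = 3.103; principal scales a = 3.103, b = 0.3223.
sin(ω/2) = (a − b)/(a + b) = 2.781/3.425 = 0.8118, so ω = 2 arcsin(0.8118) ≈ 108.6°.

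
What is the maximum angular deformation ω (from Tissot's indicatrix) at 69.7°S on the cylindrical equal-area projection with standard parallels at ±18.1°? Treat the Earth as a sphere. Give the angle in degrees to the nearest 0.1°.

Cylindrical equal-area (φ₀ = 18.1°): h = cos φ / cos 18.1° along meridians, k = cos 18.1° / cos φ along parallels; h·k = 1.
At 69.7°: h = 0.3650, k = 2.740; principal scales a = 2.740, b = 0.3650.
sin(ω/2) = (a − b)/(a + b) = 2.375/3.105 = 0.7649, so ω = 2 arcsin(0.7649) ≈ 99.8°.

99.8°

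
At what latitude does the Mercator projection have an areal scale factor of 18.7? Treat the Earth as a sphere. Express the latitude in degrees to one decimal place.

76.6°

Mercator areal scale is sec²φ.
sec²φ = 18.7  ⇒  cos²φ = 0.05348  ⇒  cos φ = 0.2312.
φ = arccos(0.2312) ≈ 76.6°.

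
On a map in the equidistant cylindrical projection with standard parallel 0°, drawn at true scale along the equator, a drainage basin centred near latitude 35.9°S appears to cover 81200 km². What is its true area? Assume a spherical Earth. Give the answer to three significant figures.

65800 km²

Plate carrée maps x = Rλ, y = Rφ. The meridian scale is h = 1 and the parallel scale is k = 1/cos φ = sec φ.
Areal scale = h·k = 1 × sec φ; at 35.9°, h = 1.000, k = 1.235, so h·k = 1.235.
True area = apparent / (areal scale) = 81200 / 1.235 ≈ 65800 km².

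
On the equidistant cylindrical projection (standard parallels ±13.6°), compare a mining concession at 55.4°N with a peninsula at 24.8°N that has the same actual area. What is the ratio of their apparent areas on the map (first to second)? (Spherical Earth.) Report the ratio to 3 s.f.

The equidistant cylindrical projection with φ₀ = 13.6° has h = 1 (meridians true) and k = cos φ₀ / cos φ along parallels.
Areal scale at 55.4°: h·k = 1.000 × 1.712 = 1.712.
Areal scale at 24.8°: h·k = 1.000 × 1.071 = 1.071.
Ratio = 1.712/1.071 ≈ 1.60.

1.60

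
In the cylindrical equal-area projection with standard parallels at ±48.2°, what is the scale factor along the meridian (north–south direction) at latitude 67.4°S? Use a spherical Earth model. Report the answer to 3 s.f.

0.577

For cylindrical equal-area with standard parallel φ₀, h = cos φ / cos φ₀ and k = cos φ₀ / cos φ, so h·k = 1.
h = cos 67.4° / cos 48.2° = 0.3843/0.6665 = 0.5766.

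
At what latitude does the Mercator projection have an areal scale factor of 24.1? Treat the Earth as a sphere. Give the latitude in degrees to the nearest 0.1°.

Mercator areal scale is sec²φ.
sec²φ = 24.1  ⇒  cos²φ = 0.04149  ⇒  cos φ = 0.2037.
φ = arccos(0.2037) ≈ 78.2°.

78.2°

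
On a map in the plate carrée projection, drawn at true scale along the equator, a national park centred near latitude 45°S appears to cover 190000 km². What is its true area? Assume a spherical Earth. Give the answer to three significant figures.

For the equirectangular projection with φ₀ = 0 (plate carrée), h = 1 along meridians and k = sec φ along parallels.
Areal scale = h·k = 1 × sec φ; at 45°, h = 1.000, k = 1.414, so h·k = 1.414.
True area = apparent / (areal scale) = 190000 / 1.414 ≈ 134000 km².

134000 km²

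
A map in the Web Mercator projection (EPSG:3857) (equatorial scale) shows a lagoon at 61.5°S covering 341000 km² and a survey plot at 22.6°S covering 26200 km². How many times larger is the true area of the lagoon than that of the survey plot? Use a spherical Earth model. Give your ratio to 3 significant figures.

3.48

Mercator's areal exaggeration is sec²φ; hence true area = (apparent area) · cos²φ.
True area of lagoon: 341000 × cos²(61.5°) = 341000 × 0.2277 = 77640 km².
True area of survey plot: 26200 × cos²(22.6°) = 26200 × 0.8523 = 22330 km².
Ratio = 77640 / 22330 ≈ 3.48.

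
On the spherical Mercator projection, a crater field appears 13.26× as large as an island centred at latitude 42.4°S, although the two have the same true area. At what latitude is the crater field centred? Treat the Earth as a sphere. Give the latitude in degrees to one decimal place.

Mercator areal scale is sec²φ, so apparent-area ratio = sec²φ₁ / sec²φ₂ = cos²φ₂ / cos²φ₁.
cos²φ₂ / cos²φ₁ = 13.26  ⇒  cos φ₁ = cos 42.4° / √13.26 = 0.7385/3.641 = 0.2028.
φ₁ = arccos(0.2028) ≈ 78.3°.

78.3°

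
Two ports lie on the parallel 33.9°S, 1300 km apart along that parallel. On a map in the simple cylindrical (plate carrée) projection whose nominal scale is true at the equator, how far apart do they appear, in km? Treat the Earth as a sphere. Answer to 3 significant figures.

Plate carrée maps x = Rλ, y = Rφ. The meridian scale is h = 1 and the parallel scale is k = 1/cos φ = sec φ.
Along the parallel, k = sec 33.9° = 1/0.8300 = 1.205.
Map distance = 1300 × 1.205 ≈ 1570 km.

1570 km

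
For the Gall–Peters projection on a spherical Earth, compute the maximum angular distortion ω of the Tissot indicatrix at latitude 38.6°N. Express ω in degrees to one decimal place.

11.4°

Gall–Peters is a cylindrical equal-area projection with standard parallels at ±45°. For cylindrical equal-area with standard parallel φ₀, h = cos φ / cos φ₀ and k = cos φ₀ / cos φ, so h·k = 1.
At 38.6°: h = 1.105, k = 0.9048; principal scales a = 1.105, b = 0.9048.
sin(ω/2) = (a − b)/(a + b) = 0.2005/2.010 = 0.09973, so ω = 2 arcsin(0.09973) ≈ 11.4°.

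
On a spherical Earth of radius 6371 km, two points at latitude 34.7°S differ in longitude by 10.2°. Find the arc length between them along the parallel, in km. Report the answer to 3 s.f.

Arc length along a parallel = R cos φ · Δλ (with Δλ in radians).
= 6371 × cos 34.7° × (10.2° × π/180) = 6371 × 0.8221 × 0.1780 ≈ 932 km.

932 km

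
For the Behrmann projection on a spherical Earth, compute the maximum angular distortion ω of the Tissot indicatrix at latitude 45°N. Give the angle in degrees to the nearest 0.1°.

The Behrmann projection is cylindrical equal-area with φ₀ = 30°. Cylindrical equal-area (φ₀ = 30°): h = cos φ / cos 30° along meridians, k = cos 30° / cos φ along parallels; h·k = 1.
At 45°: h = 0.8165, k = 1.225; principal scales a = 1.225, b = 0.8165.
sin(ω/2) = (a − b)/(a + b) = 0.4082/2.041 = 0.2000, so ω = 2 arcsin(0.2000) ≈ 23.1°.

23.1°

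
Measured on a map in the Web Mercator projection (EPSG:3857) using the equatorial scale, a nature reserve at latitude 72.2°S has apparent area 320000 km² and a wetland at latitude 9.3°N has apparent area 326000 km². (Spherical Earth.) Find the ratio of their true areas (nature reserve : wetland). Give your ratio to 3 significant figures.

On Mercator the areal scale is sec²φ, so true area = apparent × cos²φ.
True area of nature reserve: 320000 × cos²(72.2°) = 320000 × 0.09345 = 29900 km².
True area of wetland: 326000 × cos²(9.3°) = 326000 × 0.9739 = 317500 km².
Ratio = 29900 / 317500 ≈ 0.0942.

0.0942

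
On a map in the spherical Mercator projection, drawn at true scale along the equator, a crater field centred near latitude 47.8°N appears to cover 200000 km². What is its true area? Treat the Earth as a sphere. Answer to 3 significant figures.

Mercator is conformal, so the point scale is isotropic: h = k = sec φ = 1/cos φ.
Areal scale = k² = sec²φ = 1/cos²(47.8°) = 1/0.6717² = 2.216.
True area = apparent / (areal scale) = 200000 / 2.216 ≈ 90200 km².

90200 km²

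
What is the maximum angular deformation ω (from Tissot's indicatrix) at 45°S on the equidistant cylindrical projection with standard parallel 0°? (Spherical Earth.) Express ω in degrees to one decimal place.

In the plate carrée (x = Rλ, y = Rφ), meridians are true-scale (h = 1) and parallels are stretched by k = sec φ.
At 45°: h = 1.000, k = 1.414; principal scales a = 1.414, b = 1.000.
sin(ω/2) = (a − b)/(a + b) = 0.4142/2.414 = 0.1716, so ω = 2 arcsin(0.1716) ≈ 19.8°.

19.8°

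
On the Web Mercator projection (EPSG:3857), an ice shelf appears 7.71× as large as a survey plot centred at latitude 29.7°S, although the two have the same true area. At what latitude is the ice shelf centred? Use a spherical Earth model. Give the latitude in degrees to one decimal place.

On Mercator, (apparent₁)/(apparent₂) = sec²φ₁ / sec²φ₂ when true areas are equal.
cos²φ₂ / cos²φ₁ = 7.71  ⇒  cos φ₁ = cos 29.7° / √7.71 = 0.8686/2.777 = 0.3128.
φ₁ = arccos(0.3128) ≈ 71.8°.

71.8°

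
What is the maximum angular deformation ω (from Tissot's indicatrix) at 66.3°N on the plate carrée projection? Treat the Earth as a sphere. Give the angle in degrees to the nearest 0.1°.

Plate carrée maps x = Rλ, y = Rφ. The meridian scale is h = 1 and the parallel scale is k = 1/cos φ = sec φ.
At 66.3°: h = 1.000, k = 2.488; principal scales a = 2.488, b = 1.000.
sin(ω/2) = (a − b)/(a + b) = 1.488/3.488 = 0.4266, so ω = 2 arcsin(0.4266) ≈ 50.5°.

50.5°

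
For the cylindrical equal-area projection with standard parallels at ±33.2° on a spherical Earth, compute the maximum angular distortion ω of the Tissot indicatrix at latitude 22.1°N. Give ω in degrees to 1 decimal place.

A cylindrical equal-area projection with standard parallel φ₀ has meridian scale h = cos φ / cos φ₀ and parallel scale k = cos φ₀ / cos φ (so areas are preserved, h·k = 1).
At 22.1°: h = 1.107, k = 0.9031; principal scales a = 1.107, b = 0.9031.
sin(ω/2) = (a − b)/(a + b) = 0.2042/2.010 = 0.1016, so ω = 2 arcsin(0.1016) ≈ 11.7°.

11.7°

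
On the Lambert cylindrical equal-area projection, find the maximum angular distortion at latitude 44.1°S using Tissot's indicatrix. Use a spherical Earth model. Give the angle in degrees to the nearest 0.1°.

37.3°

The Lambert cylindrical equal-area projection is the cylindrical equal-area projection with its standard parallel at the equator (φ₀ = 0). A cylindrical equal-area projection with standard parallel φ₀ has meridian scale h = cos φ / cos φ₀ and parallel scale k = cos φ₀ / cos φ (so areas are preserved, h·k = 1).
At 44.1°: h = 0.7181, k = 1.393; principal scales a = 1.393, b = 0.7181.
sin(ω/2) = (a − b)/(a + b) = 0.6744/2.111 = 0.3195, so ω = 2 arcsin(0.3195) ≈ 37.3°.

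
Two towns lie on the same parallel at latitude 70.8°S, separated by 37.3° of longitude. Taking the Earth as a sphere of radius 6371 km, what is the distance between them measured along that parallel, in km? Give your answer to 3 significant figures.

1360 km

Arc length along a parallel = R cos φ · Δλ (with Δλ in radians).
= 6371 × cos 70.8° × (37.3° × π/180) = 6371 × 0.3289 × 0.6510 ≈ 1360 km.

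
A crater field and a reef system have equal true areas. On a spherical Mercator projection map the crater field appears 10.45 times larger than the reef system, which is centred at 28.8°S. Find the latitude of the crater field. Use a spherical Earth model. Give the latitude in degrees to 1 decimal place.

On Mercator, (apparent₁)/(apparent₂) = sec²φ₁ / sec²φ₂ when true areas are equal.
cos²φ₂ / cos²φ₁ = 10.45  ⇒  cos φ₁ = cos 28.8° / √10.45 = 0.8763/3.233 = 0.2711.
φ₁ = arccos(0.2711) ≈ 74.3°.

74.3°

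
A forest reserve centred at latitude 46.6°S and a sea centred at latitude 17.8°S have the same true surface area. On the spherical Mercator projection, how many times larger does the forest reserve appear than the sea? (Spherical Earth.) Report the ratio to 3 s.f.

Mercator is conformal with k = sec φ, so areal scale = k² = sec²φ.
At 46.6°: sec²(46.6°) = 1/0.6871² = 2.118.
At 17.8°: sec²(17.8°) = 1/0.9521² = 1.103.
Ratio = 2.118/1.103 = cos²(17.8°)/cos²(46.6°) ≈ 1.92.

1.92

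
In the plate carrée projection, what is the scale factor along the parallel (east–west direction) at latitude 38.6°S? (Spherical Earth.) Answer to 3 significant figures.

1.28

In the plate carrée (x = Rλ, y = Rφ), meridians are true-scale (h = 1) and parallels are stretched by k = sec φ.
k = 1/cos 38.6° = 1/0.7815 = 1.280.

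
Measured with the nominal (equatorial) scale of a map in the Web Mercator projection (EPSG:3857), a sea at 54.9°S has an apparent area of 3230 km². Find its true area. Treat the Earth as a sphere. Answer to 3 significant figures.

1070 km²

For Mercator, h = k = sec φ (a conformal cylindrical projection has a single point scale, 1/cos φ).
Areal scale = k² = sec²φ = 1/cos²(54.9°) = 1/0.5750² = 3.025.
True area = apparent / (areal scale) = 3230 / 3.025 ≈ 1070 km².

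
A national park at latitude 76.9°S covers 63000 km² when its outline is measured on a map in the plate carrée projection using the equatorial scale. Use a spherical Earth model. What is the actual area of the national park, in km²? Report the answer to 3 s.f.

14300 km²

Plate carrée maps x = Rλ, y = Rφ. The meridian scale is h = 1 and the parallel scale is k = 1/cos φ = sec φ.
Areal scale = h·k = 1 × sec φ; at 76.9°, h = 1.000, k = 4.412, so h·k = 4.412.
True area = apparent / (areal scale) = 63000 / 4.412 ≈ 14300 km².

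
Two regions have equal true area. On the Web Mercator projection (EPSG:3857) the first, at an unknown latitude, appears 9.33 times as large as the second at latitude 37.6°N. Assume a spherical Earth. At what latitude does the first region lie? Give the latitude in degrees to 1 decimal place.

75.0°

For equal true areas on Mercator, apparent areas scale as sec²φ, so the ratio is cos²φ₂ / cos²φ₁.
cos²φ₂ / cos²φ₁ = 9.33  ⇒  cos φ₁ = cos 37.6° / √9.33 = 0.7923/3.055 = 0.2594.
φ₁ = arccos(0.2594) ≈ 75.0°.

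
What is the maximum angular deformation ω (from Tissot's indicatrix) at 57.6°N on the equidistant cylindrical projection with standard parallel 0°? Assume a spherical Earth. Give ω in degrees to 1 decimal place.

Plate carrée maps x = Rλ, y = Rφ. The meridian scale is h = 1 and the parallel scale is k = 1/cos φ = sec φ.
At 57.6°: h = 1.000, k = 1.866; principal scales a = 1.866, b = 1.000.
sin(ω/2) = (a − b)/(a + b) = 0.8663/2.866 = 0.3022, so ω = 2 arcsin(0.3022) ≈ 35.2°.

35.2°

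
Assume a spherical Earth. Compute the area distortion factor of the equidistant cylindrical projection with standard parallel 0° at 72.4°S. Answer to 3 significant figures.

3.31

Plate carrée maps x = Rλ, y = Rφ. The meridian scale is h = 1 and the parallel scale is k = 1/cos φ = sec φ.
Areal scale = h·k = 1 × sec φ; at 72.4°, h = 1.000, k = 3.307, so h·k = 3.307.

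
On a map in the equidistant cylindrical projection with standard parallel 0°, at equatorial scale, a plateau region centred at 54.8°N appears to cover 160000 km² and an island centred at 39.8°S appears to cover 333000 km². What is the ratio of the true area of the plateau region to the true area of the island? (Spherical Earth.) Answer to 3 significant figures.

Plate carrée has h = 1 and k = sec φ, giving areal scale sec φ; true area = (apparent area) · cos φ.
True area of plateau region: 160000 × cos(54.8°) = 160000 × 0.5764 = 92230 km².
True area of island: 333000 × cos(39.8°) = 333000 × 0.7683 = 255800 km².
Ratio = 92230 / 255800 ≈ 0.360.

0.360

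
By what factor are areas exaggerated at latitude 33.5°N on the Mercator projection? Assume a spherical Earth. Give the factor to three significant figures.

1.44

The Mercator projection is conformal; its linear scale factor is the same in every direction and equals sec φ = 1/cos φ.
Areal scale = k² = sec²φ = 1/cos²(33.5°) = 1/0.8339² = 1.438.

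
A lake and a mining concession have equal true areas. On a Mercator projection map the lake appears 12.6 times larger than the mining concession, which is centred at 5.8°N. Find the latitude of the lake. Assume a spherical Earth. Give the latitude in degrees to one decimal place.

73.7°

On Mercator, (apparent₁)/(apparent₂) = sec²φ₁ / sec²φ₂ when true areas are equal.
cos²φ₂ / cos²φ₁ = 12.6  ⇒  cos φ₁ = cos 5.8° / √12.6 = 0.9949/3.550 = 0.2803.
φ₁ = arccos(0.2803) ≈ 73.7°.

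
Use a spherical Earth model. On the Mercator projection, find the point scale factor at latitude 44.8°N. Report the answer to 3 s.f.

The Mercator projection is conformal; its linear scale factor is the same in every direction and equals sec φ = 1/cos φ.
k = 1/cos 44.8° = 1/0.7096 = 1.409.

1.41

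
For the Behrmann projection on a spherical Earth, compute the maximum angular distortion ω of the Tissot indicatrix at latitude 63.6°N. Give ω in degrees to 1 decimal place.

71.3°

The Behrmann projection is cylindrical equal-area with φ₀ = 30°. Cylindrical equal-area (φ₀ = 30°): h = cos φ / cos 30° along meridians, k = cos 30° / cos φ along parallels; h·k = 1.
At 63.6°: h = 0.5134, k = 1.948; principal scales a = 1.948, b = 0.5134.
sin(ω/2) = (a − b)/(a + b) = 1.434/2.461 = 0.5828, so ω = 2 arcsin(0.5828) ≈ 71.3°.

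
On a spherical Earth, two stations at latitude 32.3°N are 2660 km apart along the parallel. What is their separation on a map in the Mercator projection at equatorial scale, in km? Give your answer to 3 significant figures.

For Mercator, h = k = sec φ (a conformal cylindrical projection has a single point scale, 1/cos φ).
Along the parallel, k = sec 32.3° = 1/0.8453 = 1.183.
Map distance = 2660 × 1.183 ≈ 3150 km.

3150 km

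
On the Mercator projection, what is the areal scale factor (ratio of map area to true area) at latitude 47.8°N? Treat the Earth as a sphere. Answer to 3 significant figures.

The Mercator projection is conformal; its linear scale factor is the same in every direction and equals sec φ = 1/cos φ.
Areal scale = k² = sec²φ = 1/cos²(47.8°) = 1/0.6717² = 2.216.

2.22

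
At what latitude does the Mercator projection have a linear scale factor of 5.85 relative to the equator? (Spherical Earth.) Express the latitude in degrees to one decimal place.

80.2°

Mercator scale is k = sec φ = 1/cos φ.
1/cos φ = 5.85  ⇒  cos φ = 0.1709  ⇒  φ = arccos(0.1709) ≈ 80.2°.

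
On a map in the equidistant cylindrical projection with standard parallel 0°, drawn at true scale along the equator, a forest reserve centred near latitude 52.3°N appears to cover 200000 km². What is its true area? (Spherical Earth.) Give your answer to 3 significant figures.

122000 km²

Plate carrée maps x = Rλ, y = Rφ. The meridian scale is h = 1 and the parallel scale is k = 1/cos φ = sec φ.
Areal scale = h·k = 1 × sec φ; at 52.3°, h = 1.000, k = 1.635, so h·k = 1.635.
True area = apparent / (areal scale) = 200000 / 1.635 ≈ 122000 km².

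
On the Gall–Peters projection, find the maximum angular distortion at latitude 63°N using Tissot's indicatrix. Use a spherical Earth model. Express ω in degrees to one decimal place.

The Gall–Peters projection is cylindrical equal-area with φ₀ = 45°. Cylindrical equal-area (φ₀ = 45°): h = cos φ / cos 45° along meridians, k = cos 45° / cos φ along parallels; h·k = 1.
At 63°: h = 0.6420, k = 1.558; principal scales a = 1.558, b = 0.6420.
sin(ω/2) = (a − b)/(a + b) = 0.9155/2.200 = 0.4162, so ω = 2 arcsin(0.4162) ≈ 49.2°.

49.2°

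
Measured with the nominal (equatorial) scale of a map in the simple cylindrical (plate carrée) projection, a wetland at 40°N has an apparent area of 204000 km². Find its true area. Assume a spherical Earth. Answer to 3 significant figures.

156000 km²

For the equirectangular projection with φ₀ = 0 (plate carrée), h = 1 along meridians and k = sec φ along parallels.
Areal scale = h·k = 1 × sec φ; at 40°, h = 1.000, k = 1.305, so h·k = 1.305.
True area = apparent / (areal scale) = 204000 / 1.305 ≈ 156000 km².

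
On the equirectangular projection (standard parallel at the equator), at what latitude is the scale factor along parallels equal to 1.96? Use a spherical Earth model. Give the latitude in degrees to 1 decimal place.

59.3°

Plate carrée: h = 1, k = sec φ along parallels.
sec φ = 1.96  ⇒  cos φ = 0.5102  ⇒  φ ≈ 59.3°.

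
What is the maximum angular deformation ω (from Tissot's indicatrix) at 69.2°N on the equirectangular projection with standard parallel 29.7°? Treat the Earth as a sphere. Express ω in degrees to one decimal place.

49.6°

In the equirectangular projection with standard parallel φ₀ = 29.7° (x = Rλ cos φ₀, y = Rφ), meridians are true-scale (h = 1) and the parallel scale is k = cos φ₀ / cos φ.
At 69.2°: h = 1.000, k = 2.446; principal scales a = 2.446, b = 1.000.
sin(ω/2) = (a − b)/(a + b) = 1.446/3.446 = 0.4196, so ω = 2 arcsin(0.4196) ≈ 49.6°.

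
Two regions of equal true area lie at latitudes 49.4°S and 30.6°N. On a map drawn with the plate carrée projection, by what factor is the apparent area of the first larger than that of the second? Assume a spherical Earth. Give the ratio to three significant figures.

In the plate carrée (x = Rλ, y = Rφ), meridians are true-scale (h = 1) and parallels are stretched by k = sec φ.
Areal scale at 49.4°: h·k = 1.000 × 1.537 = 1.537.
Areal scale at 30.6°: h·k = 1.000 × 1.162 = 1.162.
Ratio = 1.537/1.162 ≈ 1.32.

1.32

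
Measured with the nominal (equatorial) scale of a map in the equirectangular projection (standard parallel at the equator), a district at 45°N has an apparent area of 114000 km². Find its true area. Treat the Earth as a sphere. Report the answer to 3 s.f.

80600 km²

Plate carrée maps x = Rλ, y = Rφ. The meridian scale is h = 1 and the parallel scale is k = 1/cos φ = sec φ.
Areal scale = h·k = 1 × sec φ; at 45°, h = 1.000, k = 1.414, so h·k = 1.414.
True area = apparent / (areal scale) = 114000 / 1.414 ≈ 80600 km².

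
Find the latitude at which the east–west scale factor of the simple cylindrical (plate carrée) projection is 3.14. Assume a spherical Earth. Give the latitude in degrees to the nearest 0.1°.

Plate carrée: h = 1, k = sec φ along parallels.
sec φ = 3.14  ⇒  cos φ = 0.3185  ⇒  φ ≈ 71.4°.

71.4°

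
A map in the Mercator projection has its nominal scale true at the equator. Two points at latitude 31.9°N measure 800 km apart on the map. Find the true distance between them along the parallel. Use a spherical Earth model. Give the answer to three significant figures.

679 km

For Mercator, h = k = sec φ (a conformal cylindrical projection has a single point scale, 1/cos φ).
Along the parallel at 31.9°, map distances are exaggerated by k = sec 31.9° = 1.178.
True distance = 800 / 1.178 = 800 × cos 31.9° ≈ 679 km.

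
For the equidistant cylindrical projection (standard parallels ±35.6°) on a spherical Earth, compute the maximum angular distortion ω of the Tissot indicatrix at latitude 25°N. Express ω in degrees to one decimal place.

6.2°

The equidistant cylindrical projection with φ₀ = 35.6° has h = 1 (meridians true) and k = cos φ₀ / cos φ along parallels.
At 25°: h = 1.000, k = 0.8972; principal scales a = 1.000, b = 0.8972.
sin(ω/2) = (a − b)/(a + b) = 0.1028/1.897 = 0.05421, so ω = 2 arcsin(0.05421) ≈ 6.2°.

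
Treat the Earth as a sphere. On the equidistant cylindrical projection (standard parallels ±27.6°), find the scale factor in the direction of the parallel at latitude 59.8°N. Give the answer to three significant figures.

1.76

With standard parallel φ₀ = 27.6°, the equirectangular projection gives x = Rλ cos φ₀, y = Rφ, so h = 1 and k = cos 27.6° / cos φ.
k = cos 27.6° / cos 59.8° = 0.8862/0.5030 = 1.762.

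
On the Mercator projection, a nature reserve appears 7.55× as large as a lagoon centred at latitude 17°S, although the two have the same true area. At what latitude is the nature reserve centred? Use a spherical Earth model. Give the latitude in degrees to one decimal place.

69.6°

On Mercator, (apparent₁)/(apparent₂) = sec²φ₁ / sec²φ₂ when true areas are equal.
cos²φ₂ / cos²φ₁ = 7.55  ⇒  cos φ₁ = cos 17° / √7.55 = 0.9563/2.748 = 0.3480.
φ₁ = arccos(0.3480) ≈ 69.6°.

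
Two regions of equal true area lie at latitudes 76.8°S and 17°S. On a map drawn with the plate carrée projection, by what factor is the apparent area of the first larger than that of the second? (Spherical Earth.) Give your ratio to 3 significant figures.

4.19

For the equirectangular projection with φ₀ = 0 (plate carrée), h = 1 along meridians and k = sec φ along parallels.
Areal scale at 76.8°: h·k = 1.000 × 4.379 = 4.379.
Areal scale at 17°: h·k = 1.000 × 1.046 = 1.046.
Ratio = 4.379/1.046 ≈ 4.19.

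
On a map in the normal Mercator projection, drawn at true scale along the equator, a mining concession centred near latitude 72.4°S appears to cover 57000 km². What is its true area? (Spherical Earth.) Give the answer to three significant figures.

5210 km²

Mercator is conformal, so the point scale is isotropic: h = k = sec φ = 1/cos φ.
Areal scale = k² = sec²φ = 1/cos²(72.4°) = 1/0.3024² = 10.94.
True area = apparent / (areal scale) = 57000 / 10.94 ≈ 5210 km².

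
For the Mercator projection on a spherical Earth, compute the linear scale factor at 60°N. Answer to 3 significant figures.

2.00

Mercator is conformal, so the point scale is isotropic: h = k = sec φ = 1/cos φ.
k = 1/cos 60° = 1/0.5000 = 2.000.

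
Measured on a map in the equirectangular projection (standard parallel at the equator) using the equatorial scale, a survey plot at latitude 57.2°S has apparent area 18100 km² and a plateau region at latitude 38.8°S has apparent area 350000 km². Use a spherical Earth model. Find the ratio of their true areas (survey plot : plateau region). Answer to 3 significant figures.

Plate carrée has h = 1 and k = sec φ, giving areal scale sec φ; true area = (apparent area) · cos φ.
True area of survey plot: 18100 × cos(57.2°) = 18100 × 0.5417 = 9805 km².
True area of plateau region: 350000 × cos(38.8°) = 350000 × 0.7793 = 272800 km².
Ratio = 9805 / 272800 ≈ 0.0359.

0.0359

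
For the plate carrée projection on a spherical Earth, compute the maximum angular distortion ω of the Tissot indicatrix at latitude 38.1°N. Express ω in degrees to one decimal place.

13.7°

Plate carrée maps x = Rλ, y = Rφ. The meridian scale is h = 1 and the parallel scale is k = 1/cos φ = sec φ.
At 38.1°: h = 1.000, k = 1.271; principal scales a = 1.271, b = 1.000.
sin(ω/2) = (a − b)/(a + b) = 0.2708/2.271 = 0.1192, so ω = 2 arcsin(0.1192) ≈ 13.7°.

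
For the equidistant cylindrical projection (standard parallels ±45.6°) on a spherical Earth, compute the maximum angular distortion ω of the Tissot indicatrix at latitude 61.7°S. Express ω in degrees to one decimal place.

22.2°

The equidistant cylindrical projection with φ₀ = 45.6° has h = 1 (meridians true) and k = cos φ₀ / cos φ along parallels.
At 61.7°: h = 1.000, k = 1.476; principal scales a = 1.476, b = 1.000.
sin(ω/2) = (a − b)/(a + b) = 0.4758/2.476 = 0.1922, so ω = 2 arcsin(0.1922) ≈ 22.2°.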